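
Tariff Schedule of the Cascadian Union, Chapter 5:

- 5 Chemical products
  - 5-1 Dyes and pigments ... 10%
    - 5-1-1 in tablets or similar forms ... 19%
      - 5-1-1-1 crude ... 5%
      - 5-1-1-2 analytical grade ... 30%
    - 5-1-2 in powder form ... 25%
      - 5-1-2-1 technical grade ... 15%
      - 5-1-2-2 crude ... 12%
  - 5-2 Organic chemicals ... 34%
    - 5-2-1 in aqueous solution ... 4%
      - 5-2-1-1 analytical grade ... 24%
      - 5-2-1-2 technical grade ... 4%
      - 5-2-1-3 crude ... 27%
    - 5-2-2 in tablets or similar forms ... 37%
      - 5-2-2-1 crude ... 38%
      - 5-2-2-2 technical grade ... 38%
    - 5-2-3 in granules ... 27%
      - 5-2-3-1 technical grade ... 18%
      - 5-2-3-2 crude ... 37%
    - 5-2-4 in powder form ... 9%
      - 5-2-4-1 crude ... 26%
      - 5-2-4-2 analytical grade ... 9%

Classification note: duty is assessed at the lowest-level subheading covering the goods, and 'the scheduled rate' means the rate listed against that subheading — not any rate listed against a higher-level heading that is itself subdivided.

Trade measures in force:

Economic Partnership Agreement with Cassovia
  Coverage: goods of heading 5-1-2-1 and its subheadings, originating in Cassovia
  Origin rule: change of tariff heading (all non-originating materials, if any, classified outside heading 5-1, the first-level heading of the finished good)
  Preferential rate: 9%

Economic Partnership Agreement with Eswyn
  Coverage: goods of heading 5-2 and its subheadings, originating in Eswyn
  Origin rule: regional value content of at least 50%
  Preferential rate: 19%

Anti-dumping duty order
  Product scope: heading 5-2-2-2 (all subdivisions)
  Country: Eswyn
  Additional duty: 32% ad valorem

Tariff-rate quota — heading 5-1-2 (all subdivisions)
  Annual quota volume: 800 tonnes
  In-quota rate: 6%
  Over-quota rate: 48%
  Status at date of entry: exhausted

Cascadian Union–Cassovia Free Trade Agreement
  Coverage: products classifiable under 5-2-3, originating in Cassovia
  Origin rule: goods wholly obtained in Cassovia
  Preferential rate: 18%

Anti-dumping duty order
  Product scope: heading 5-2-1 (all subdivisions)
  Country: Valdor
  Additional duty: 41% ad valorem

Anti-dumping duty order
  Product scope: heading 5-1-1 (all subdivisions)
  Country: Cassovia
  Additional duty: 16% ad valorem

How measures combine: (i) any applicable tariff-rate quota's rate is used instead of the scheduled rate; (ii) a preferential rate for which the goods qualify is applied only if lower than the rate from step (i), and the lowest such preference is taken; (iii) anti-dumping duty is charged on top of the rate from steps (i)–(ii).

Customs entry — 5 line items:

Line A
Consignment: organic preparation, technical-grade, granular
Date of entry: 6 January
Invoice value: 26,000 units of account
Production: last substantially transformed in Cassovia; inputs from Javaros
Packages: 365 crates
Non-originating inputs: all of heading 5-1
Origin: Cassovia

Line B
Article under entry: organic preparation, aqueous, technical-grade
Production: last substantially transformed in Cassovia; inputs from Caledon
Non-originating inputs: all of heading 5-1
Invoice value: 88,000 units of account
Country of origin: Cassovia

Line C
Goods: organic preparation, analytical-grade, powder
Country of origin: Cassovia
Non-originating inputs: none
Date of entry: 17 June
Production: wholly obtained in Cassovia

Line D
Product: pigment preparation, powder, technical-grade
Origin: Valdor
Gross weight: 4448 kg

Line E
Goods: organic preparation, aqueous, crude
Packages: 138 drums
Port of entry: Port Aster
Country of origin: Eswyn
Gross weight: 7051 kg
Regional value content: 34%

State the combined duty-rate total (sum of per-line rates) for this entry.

106%

Line A: organic → 5-2; granular → 5-2-3; technical-grade → 5-2-3-1. Scheduled 18%. Cassovia agreement on 5-1-2-1: 5-2-3-1 not covered; Cassovia agreement on 5-2-3: not wholly obtained. → 18%.
Line B: organic → 5-2; aqueous → 5-2-1; technical-grade → 5-2-1-2. Scheduled 4%. Cassovia agreement on 5-1-2-1: 5-2-1-2 not covered; Cassovia agreement on 5-2-3: 5-2-1-2 not covered. → 4%.
Line C: organic → 5-2; powder → 5-2-4; analytical-grade → 5-2-4-2. Scheduled 9%. Cassovia agreement on 5-1-2-1: 5-2-4-2 not covered; Cassovia agreement on 5-2-3: 5-2-4-2 not covered. → 9%.
Line D: pigment → 5-1; powder → 5-1-2; technical-grade → 5-1-2-1. Scheduled 15%. quota on 5-1-2 exhausted → over-quota 48%. → 48%.
Line E: organic → 5-2; aqueous → 5-2-1; crude → 5-2-1-3. Scheduled 27%. Eswyn agreement on 5-2: RVC < 50%. → 27%.
Sum: 18% + 4% + 9% + 48% + 27% = 106%.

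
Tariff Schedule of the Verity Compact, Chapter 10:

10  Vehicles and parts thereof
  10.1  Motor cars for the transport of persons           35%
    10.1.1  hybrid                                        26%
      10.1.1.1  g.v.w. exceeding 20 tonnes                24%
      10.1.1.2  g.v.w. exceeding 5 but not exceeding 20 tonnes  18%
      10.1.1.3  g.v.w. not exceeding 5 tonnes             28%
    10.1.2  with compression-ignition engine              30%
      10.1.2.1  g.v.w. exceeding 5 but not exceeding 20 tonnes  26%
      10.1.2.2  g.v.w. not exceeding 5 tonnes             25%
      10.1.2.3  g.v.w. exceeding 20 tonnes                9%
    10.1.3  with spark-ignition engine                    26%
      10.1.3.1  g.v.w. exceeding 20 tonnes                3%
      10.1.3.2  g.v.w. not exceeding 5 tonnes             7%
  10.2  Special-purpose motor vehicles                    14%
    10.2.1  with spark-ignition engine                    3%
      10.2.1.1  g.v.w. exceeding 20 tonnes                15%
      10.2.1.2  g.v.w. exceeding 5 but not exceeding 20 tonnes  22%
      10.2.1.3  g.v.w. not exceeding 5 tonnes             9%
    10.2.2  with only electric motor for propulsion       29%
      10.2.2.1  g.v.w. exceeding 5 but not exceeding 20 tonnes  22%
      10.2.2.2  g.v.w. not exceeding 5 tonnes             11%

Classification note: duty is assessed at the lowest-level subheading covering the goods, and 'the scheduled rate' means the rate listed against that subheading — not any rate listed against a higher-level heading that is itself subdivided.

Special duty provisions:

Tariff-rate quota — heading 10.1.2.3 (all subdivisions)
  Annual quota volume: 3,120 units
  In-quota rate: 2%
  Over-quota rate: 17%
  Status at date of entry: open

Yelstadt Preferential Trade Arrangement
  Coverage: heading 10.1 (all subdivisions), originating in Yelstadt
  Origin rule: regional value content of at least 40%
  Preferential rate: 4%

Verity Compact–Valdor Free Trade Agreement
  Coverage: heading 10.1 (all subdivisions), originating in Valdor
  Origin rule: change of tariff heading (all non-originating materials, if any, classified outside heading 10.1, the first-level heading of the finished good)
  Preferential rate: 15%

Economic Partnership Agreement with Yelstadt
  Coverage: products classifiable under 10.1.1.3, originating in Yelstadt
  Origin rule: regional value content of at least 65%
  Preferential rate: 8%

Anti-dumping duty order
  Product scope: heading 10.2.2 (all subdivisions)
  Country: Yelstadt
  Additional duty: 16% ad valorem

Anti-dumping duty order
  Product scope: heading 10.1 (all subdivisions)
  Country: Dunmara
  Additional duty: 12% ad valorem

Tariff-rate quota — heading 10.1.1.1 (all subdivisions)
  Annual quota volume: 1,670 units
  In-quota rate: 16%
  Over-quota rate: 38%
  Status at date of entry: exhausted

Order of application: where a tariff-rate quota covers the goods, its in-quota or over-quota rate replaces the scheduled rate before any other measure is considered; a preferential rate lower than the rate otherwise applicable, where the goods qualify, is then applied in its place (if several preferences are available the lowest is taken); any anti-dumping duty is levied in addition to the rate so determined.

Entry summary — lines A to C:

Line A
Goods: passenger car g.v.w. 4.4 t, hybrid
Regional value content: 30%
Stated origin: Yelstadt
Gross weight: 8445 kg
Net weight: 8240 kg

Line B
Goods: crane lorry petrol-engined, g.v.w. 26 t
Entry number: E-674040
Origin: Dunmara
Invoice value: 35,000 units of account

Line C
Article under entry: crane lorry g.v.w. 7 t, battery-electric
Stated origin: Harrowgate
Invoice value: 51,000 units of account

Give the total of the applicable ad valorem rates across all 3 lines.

Line A: passenger car → 10.1; hybrid → 10.1.1; g.v.w. 4.4 t → 10.1.1.3. Scheduled 28%. Yelstadt agreement on 10.1: RVC < 40%; Yelstadt agreement on 10.1.1.3: RVC < 65%. → 28%.
Line B: crane lorry → 10.2; petrol-engined → 10.2.1; g.v.w. 26 t → 10.2.1.1. Scheduled 15%. No special measure applies. → 15%.
Line C: crane lorry → 10.2; battery-electric → 10.2.2; g.v.w. 7 t → 10.2.2.1. Scheduled 22%. No special measure applies. → 22%.
Sum: 28% + 15% + 22% = 65%.

65%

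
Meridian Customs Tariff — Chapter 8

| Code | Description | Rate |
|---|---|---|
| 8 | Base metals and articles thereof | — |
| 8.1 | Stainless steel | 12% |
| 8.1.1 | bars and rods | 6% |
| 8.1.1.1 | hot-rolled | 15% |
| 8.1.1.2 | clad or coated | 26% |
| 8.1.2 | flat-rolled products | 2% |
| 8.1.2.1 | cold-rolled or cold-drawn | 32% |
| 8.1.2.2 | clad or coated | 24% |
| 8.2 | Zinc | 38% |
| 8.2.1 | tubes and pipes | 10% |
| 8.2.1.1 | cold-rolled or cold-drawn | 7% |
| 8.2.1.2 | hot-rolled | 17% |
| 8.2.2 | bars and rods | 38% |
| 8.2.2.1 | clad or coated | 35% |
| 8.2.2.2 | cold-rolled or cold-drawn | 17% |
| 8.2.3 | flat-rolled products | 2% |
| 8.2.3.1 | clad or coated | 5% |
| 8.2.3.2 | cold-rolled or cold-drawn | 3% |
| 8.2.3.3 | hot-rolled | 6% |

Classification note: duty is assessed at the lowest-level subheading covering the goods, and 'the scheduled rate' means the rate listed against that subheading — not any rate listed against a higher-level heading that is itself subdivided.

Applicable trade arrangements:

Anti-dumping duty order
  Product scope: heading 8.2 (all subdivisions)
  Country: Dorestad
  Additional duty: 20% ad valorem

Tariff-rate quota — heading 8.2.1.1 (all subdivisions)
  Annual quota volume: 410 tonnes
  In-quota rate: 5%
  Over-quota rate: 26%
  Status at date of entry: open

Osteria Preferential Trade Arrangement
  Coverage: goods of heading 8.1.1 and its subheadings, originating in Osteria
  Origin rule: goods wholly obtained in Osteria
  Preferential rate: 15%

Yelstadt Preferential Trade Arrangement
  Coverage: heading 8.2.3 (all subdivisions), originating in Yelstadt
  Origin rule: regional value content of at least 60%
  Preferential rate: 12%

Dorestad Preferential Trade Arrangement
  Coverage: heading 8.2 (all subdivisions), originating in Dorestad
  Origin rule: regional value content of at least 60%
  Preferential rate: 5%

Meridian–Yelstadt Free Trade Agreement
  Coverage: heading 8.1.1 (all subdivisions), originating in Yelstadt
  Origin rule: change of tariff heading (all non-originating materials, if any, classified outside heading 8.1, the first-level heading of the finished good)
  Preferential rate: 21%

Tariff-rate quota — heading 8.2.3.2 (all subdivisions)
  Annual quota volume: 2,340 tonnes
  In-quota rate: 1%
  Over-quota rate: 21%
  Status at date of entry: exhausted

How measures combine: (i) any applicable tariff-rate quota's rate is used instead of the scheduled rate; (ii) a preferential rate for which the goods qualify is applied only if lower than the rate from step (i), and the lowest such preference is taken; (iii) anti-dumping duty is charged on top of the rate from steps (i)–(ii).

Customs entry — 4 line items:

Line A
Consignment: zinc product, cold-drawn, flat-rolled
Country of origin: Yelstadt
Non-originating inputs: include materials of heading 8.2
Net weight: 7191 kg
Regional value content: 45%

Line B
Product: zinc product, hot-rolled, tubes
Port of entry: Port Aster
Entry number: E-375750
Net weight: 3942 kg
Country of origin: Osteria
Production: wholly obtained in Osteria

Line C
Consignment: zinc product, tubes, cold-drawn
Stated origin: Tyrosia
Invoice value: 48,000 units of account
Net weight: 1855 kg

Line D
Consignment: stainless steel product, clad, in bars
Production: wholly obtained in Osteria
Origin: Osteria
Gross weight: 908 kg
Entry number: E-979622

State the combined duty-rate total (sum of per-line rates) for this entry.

58%

Line A: zinc → 8.2; flat-rolled → 8.2.3; cold-drawn → 8.2.3.2. Scheduled 3%. quota on 8.2.3.2 exhausted → over-quota 21%; Yelstadt agreement on 8.2.3: RVC < 60%; Yelstadt agreement on 8.1.1: 8.2.3.2 not covered. → 21%.
Line B: zinc → 8.2; tubes → 8.2.1; hot-rolled → 8.2.1.2. Scheduled 17%. Osteria agreement on 8.1.1: 8.2.1.2 not covered. → 17%.
Line C: zinc → 8.2; tubes → 8.2.1; cold-drawn → 8.2.1.1. Scheduled 7%. quota on 8.2.1.1 open → in-quota 5%. → 5%.
Line D: stainless steel → 8.1; in bars → 8.1.1; clad → 8.1.1.2. Scheduled 26%. Osteria agreement on 8.1.1: wholly obtained → 15% available; preferential 15%. → 15%.
Sum: 21% + 17% + 5% + 15% = 58%.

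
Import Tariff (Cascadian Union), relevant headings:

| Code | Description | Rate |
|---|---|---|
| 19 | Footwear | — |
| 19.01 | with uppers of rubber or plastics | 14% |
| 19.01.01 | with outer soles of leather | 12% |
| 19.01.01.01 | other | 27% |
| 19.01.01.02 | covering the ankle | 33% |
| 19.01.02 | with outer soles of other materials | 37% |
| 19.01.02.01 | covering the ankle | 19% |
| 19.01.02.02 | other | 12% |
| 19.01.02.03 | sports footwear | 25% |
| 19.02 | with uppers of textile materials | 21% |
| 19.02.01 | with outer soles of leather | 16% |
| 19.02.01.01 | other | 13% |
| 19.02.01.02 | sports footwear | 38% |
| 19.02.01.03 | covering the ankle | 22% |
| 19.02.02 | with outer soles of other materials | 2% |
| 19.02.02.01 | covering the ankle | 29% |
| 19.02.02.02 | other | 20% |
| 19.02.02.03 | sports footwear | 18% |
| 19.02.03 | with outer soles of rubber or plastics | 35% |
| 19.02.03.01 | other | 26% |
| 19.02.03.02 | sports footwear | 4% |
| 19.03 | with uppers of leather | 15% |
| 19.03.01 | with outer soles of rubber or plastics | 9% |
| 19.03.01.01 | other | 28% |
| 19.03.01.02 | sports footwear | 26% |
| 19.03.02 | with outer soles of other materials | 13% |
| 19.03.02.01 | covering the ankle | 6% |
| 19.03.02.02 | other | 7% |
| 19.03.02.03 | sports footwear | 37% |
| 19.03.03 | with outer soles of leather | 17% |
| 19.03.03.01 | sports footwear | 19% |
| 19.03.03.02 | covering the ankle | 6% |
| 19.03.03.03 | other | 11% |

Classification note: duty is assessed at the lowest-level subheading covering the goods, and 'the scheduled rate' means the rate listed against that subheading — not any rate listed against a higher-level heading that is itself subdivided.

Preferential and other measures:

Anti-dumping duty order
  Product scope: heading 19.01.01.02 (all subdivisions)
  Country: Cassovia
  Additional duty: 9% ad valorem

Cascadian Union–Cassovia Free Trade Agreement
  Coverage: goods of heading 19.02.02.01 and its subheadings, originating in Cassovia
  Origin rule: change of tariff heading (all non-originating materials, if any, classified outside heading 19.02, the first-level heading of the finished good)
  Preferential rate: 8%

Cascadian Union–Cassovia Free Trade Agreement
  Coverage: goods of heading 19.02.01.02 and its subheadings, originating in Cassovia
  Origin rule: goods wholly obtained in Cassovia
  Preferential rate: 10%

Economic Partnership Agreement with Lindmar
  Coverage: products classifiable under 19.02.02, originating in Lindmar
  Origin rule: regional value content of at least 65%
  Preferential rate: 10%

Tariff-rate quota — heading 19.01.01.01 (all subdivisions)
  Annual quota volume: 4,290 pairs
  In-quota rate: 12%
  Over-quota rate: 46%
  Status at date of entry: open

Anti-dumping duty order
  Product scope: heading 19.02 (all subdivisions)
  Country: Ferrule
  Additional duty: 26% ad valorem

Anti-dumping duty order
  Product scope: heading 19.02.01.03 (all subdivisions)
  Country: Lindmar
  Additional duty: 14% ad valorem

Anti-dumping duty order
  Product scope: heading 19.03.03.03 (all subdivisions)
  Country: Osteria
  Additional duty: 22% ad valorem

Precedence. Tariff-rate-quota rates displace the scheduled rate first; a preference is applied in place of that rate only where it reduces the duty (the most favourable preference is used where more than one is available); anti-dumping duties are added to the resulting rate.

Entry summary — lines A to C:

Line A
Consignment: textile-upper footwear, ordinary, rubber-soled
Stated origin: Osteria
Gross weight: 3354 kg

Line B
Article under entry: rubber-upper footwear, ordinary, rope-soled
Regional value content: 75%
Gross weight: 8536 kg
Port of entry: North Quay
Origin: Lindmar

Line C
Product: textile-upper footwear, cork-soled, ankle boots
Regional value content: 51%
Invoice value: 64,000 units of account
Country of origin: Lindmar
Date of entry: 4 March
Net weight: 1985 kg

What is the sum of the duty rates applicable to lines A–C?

67%

Line A: textile-upper → 19.02; rubber-soled → 19.02.03; ordinary → 19.02.03.01. Scheduled 26%. No special measure applies. → 26%.
Line B: rubber-upper → 19.01; rope-soled → 19.01.02; ordinary → 19.01.02.02. Scheduled 12%. Lindmar agreement on 19.02.02: 19.01.02.02 not covered. → 12%.
Line C: textile-upper → 19.02; cork-soled → 19.02.02; ankle boots → 19.02.02.01. Scheduled 29%. Lindmar agreement on 19.02.02: RVC < 65%. → 29%.
Sum: 26% + 12% + 29% = 67%.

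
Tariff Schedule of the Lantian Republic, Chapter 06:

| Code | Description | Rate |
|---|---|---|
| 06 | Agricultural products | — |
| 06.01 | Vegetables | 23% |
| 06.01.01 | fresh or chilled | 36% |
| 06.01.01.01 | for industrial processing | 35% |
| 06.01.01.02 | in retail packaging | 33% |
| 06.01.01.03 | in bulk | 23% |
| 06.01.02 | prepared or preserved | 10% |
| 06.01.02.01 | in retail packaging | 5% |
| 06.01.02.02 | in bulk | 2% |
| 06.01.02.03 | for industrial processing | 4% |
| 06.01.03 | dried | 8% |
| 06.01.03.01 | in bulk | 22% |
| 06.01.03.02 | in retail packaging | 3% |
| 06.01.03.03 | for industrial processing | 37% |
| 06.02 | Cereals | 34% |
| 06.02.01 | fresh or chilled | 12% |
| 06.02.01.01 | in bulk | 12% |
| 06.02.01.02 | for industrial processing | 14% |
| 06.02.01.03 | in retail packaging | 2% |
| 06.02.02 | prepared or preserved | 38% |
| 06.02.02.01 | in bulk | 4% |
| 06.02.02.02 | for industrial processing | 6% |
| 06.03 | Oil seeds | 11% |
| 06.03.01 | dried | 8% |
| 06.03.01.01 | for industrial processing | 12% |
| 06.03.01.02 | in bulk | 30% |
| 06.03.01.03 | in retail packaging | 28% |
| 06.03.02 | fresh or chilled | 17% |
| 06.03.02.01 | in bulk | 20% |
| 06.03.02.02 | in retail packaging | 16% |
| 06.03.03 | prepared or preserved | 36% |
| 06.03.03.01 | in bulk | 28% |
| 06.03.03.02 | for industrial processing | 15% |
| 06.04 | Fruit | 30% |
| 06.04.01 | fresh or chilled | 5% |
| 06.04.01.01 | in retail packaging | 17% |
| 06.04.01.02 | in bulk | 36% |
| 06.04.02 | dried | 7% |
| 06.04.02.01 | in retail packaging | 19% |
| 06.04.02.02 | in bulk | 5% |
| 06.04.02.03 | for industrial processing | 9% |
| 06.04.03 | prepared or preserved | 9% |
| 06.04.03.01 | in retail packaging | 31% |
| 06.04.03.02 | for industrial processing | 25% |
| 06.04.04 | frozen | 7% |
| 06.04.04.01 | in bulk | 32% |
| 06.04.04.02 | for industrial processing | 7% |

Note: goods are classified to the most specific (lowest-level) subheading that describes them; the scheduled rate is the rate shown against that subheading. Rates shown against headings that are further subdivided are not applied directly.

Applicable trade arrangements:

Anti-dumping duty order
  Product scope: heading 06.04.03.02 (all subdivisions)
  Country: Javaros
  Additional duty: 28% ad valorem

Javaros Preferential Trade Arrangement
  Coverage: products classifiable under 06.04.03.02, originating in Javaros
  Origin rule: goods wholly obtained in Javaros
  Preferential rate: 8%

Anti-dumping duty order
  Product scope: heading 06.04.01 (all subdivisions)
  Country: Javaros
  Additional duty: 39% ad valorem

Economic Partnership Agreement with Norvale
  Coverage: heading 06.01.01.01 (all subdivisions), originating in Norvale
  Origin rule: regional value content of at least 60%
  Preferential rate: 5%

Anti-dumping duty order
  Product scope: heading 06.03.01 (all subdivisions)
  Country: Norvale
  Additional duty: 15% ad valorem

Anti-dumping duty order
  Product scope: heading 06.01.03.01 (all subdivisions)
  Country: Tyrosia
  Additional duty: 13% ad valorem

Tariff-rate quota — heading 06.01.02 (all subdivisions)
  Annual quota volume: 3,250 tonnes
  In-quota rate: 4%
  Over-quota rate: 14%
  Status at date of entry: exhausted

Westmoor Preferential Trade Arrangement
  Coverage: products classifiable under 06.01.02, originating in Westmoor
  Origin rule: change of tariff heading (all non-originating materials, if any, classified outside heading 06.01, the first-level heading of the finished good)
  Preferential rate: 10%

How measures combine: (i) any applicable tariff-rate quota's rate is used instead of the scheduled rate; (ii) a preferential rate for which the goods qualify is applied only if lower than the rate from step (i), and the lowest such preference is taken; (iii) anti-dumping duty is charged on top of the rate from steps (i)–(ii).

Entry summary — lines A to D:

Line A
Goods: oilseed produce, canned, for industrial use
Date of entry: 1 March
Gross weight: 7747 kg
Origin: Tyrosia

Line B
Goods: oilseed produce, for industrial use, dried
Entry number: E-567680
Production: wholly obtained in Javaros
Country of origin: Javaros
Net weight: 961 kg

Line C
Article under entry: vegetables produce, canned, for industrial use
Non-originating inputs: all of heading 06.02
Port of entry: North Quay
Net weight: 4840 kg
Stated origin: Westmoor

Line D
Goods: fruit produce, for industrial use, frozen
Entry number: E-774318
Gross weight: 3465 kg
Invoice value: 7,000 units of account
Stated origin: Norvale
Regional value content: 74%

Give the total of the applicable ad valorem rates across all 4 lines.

Line A: oilseed → 06.03; canned → 06.03.03; for industrial use → 06.03.03.02. Scheduled 15%. No special measure applies. → 15%.
Line B: oilseed → 06.03; dried → 06.03.01; for industrial use → 06.03.01.01. Scheduled 12%. Javaros agreement on 06.04.03.02: 06.03.01.01 not covered. → 12%.
Line C: vegetables → 06.01; canned → 06.01.02; for industrial use → 06.01.02.03. Scheduled 4%. quota on 06.01.02 exhausted → over-quota 14%; Westmoor agreement on 06.01.02: CTH met → 10% available; preferential 10%. → 10%.
Line D: fruit → 06.04; frozen → 06.04.04; for industrial use → 06.04.04.02. Scheduled 7%. Norvale agreement on 06.01.01.01: 06.04.04.02 not covered. → 7%.
Sum: 15% + 12% + 10% + 7% = 44%.

44%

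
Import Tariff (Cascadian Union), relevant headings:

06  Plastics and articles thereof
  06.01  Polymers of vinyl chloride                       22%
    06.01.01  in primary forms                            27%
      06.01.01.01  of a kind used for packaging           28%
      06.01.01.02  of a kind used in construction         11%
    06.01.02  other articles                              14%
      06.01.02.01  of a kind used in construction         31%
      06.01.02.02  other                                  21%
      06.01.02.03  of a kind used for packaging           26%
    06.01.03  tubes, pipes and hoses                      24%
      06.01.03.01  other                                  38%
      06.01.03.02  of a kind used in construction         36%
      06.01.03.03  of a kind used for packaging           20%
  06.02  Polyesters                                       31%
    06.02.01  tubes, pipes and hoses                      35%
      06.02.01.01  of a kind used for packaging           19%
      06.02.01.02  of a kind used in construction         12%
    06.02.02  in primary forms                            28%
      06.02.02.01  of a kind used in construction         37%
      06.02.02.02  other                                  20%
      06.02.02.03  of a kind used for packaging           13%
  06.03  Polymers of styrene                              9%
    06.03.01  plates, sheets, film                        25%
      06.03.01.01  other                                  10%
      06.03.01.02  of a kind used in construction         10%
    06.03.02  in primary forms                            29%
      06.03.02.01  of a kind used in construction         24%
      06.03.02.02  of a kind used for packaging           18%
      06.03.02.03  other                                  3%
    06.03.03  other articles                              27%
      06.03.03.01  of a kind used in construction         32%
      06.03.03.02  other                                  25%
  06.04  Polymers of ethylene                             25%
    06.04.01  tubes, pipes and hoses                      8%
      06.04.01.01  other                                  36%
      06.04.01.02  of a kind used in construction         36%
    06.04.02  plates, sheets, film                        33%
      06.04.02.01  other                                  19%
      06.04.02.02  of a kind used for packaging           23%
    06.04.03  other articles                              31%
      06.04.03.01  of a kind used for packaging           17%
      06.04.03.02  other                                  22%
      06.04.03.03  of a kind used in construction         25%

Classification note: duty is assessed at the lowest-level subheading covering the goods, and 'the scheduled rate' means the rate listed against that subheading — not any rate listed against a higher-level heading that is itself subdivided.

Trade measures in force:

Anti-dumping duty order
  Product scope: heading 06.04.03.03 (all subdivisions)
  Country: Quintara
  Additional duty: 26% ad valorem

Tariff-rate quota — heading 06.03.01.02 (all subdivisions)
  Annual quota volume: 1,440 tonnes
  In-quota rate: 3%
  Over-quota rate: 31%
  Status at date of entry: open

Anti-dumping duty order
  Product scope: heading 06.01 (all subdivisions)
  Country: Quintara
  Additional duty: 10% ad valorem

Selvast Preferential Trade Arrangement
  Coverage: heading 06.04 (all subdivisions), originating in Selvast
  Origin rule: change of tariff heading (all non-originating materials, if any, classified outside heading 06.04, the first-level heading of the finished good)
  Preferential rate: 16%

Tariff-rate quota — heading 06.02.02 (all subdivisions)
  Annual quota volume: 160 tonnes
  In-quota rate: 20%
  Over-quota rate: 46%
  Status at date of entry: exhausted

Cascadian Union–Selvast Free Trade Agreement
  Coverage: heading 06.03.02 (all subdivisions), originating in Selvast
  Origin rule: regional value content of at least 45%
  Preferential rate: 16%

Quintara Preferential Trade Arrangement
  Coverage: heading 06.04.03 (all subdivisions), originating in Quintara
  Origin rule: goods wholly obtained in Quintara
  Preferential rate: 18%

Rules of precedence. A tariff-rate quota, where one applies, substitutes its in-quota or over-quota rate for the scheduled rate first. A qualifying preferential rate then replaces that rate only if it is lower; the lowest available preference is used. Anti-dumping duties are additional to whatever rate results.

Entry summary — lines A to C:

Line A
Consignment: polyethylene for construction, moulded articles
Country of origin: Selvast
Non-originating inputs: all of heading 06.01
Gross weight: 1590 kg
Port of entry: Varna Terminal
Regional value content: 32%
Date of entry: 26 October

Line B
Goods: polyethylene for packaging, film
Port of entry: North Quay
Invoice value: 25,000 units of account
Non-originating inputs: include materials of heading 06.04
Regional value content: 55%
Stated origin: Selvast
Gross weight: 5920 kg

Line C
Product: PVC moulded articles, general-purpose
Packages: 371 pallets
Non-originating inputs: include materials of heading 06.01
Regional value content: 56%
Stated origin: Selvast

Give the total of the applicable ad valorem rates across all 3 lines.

60%

Line A: polyethylene → 06.04; moulded articles → 06.04.03; for construction → 06.04.03.03. Scheduled 25%. Selvast agreement on 06.04: CTH met → 16% available; Selvast agreement on 06.03.02: 06.04.03.03 not covered; preferential 16%. → 16%.
Line B: polyethylene → 06.04; film → 06.04.02; for packaging → 06.04.02.02. Scheduled 23%. Selvast agreement on 06.04: CTH not met; Selvast agreement on 06.03.02: 06.04.02.02 not covered. → 23%.
Line C: PVC → 06.01; moulded articles → 06.01.02; general-purpose → 06.01.02.02. Scheduled 21%. Selvast agreement on 06.04: 06.01.02.02 not covered; Selvast agreement on 06.03.02: 06.01.02.02 not covered. → 21%.
Sum: 16% + 23% + 21% = 60%.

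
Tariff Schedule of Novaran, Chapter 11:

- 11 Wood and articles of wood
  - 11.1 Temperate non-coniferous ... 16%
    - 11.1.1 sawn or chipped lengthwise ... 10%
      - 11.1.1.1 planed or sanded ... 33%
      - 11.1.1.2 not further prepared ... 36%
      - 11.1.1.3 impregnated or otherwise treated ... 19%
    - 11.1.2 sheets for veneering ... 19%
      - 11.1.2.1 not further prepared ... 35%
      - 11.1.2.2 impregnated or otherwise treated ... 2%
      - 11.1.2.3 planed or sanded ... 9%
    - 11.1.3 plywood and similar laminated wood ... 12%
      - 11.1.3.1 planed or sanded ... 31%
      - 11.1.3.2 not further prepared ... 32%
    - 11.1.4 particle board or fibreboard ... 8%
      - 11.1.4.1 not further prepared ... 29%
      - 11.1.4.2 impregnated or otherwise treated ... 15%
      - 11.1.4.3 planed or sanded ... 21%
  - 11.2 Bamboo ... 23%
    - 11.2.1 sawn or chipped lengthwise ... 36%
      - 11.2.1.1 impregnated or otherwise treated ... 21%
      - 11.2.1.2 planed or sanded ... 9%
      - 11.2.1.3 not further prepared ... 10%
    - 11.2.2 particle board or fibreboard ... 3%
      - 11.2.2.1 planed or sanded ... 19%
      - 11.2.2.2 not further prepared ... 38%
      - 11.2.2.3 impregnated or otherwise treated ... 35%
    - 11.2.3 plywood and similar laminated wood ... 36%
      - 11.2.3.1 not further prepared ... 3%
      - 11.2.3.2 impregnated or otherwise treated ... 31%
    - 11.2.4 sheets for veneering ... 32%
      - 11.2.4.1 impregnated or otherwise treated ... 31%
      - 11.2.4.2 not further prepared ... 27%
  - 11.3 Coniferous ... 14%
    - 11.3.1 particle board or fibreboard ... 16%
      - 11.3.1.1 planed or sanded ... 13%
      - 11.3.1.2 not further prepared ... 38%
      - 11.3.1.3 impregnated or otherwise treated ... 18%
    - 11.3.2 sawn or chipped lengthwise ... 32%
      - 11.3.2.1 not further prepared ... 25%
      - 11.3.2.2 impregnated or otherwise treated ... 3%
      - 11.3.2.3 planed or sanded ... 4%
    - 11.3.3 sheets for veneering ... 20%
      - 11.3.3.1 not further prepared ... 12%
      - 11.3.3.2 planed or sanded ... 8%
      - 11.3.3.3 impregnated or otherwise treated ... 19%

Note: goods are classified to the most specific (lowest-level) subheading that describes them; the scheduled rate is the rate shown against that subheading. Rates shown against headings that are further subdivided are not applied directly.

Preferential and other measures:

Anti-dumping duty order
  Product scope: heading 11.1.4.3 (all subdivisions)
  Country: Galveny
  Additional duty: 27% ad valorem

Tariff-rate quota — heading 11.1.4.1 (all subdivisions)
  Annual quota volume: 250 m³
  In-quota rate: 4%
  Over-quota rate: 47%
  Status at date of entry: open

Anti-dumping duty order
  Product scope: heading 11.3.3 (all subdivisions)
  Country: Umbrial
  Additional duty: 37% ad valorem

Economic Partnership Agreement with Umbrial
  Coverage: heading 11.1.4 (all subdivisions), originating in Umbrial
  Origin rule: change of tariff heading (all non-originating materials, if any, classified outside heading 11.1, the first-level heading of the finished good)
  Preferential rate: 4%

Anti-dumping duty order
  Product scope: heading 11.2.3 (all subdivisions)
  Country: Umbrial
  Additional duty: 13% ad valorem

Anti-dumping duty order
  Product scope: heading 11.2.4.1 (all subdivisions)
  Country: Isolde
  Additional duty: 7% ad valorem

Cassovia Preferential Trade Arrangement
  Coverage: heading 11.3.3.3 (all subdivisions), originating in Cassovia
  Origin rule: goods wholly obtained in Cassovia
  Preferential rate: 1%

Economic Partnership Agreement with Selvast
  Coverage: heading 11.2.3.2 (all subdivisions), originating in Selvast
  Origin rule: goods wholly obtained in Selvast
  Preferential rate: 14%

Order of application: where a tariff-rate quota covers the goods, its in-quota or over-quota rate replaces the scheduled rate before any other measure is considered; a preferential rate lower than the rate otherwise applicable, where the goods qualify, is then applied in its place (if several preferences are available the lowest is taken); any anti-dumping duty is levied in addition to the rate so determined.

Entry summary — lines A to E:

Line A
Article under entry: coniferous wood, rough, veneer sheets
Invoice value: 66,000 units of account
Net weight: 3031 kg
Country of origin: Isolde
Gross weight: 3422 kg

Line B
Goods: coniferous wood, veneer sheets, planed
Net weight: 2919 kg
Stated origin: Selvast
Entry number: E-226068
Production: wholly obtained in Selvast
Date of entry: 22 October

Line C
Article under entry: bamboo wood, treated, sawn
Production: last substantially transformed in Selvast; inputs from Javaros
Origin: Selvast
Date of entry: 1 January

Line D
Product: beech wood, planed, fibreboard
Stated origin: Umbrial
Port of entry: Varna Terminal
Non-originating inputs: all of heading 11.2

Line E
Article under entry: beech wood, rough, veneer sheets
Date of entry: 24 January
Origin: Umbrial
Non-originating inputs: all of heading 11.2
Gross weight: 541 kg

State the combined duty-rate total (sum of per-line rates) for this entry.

80%

Line A: coniferous → 11.3; veneer sheets → 11.3.3; rough → 11.3.3.1. Scheduled 12%. No special measure applies. → 12%.
Line B: coniferous → 11.3; veneer sheets → 11.3.3; planed → 11.3.3.2. Scheduled 8%. Selvast agreement on 11.2.3.2: 11.3.3.2 not covered. → 8%.
Line C: bamboo → 11.2; sawn → 11.2.1; treated → 11.2.1.1. Scheduled 21%. Selvast agreement on 11.2.3.2: 11.2.1.1 not covered. → 21%.
Line D: beech → 11.1; fibreboard → 11.1.4; planed → 11.1.4.3. Scheduled 21%. Umbrial agreement on 11.1.4: CTH met → 4% available; preferential 4%. → 4%.
Line E: beech → 11.1; veneer sheets → 11.1.2; rough → 11.1.2.1. Scheduled 35%. Umbrial agreement on 11.1.4: 11.1.2.1 not covered. → 35%.
Sum: 12% + 8% + 21% + 4% + 35% = 80%.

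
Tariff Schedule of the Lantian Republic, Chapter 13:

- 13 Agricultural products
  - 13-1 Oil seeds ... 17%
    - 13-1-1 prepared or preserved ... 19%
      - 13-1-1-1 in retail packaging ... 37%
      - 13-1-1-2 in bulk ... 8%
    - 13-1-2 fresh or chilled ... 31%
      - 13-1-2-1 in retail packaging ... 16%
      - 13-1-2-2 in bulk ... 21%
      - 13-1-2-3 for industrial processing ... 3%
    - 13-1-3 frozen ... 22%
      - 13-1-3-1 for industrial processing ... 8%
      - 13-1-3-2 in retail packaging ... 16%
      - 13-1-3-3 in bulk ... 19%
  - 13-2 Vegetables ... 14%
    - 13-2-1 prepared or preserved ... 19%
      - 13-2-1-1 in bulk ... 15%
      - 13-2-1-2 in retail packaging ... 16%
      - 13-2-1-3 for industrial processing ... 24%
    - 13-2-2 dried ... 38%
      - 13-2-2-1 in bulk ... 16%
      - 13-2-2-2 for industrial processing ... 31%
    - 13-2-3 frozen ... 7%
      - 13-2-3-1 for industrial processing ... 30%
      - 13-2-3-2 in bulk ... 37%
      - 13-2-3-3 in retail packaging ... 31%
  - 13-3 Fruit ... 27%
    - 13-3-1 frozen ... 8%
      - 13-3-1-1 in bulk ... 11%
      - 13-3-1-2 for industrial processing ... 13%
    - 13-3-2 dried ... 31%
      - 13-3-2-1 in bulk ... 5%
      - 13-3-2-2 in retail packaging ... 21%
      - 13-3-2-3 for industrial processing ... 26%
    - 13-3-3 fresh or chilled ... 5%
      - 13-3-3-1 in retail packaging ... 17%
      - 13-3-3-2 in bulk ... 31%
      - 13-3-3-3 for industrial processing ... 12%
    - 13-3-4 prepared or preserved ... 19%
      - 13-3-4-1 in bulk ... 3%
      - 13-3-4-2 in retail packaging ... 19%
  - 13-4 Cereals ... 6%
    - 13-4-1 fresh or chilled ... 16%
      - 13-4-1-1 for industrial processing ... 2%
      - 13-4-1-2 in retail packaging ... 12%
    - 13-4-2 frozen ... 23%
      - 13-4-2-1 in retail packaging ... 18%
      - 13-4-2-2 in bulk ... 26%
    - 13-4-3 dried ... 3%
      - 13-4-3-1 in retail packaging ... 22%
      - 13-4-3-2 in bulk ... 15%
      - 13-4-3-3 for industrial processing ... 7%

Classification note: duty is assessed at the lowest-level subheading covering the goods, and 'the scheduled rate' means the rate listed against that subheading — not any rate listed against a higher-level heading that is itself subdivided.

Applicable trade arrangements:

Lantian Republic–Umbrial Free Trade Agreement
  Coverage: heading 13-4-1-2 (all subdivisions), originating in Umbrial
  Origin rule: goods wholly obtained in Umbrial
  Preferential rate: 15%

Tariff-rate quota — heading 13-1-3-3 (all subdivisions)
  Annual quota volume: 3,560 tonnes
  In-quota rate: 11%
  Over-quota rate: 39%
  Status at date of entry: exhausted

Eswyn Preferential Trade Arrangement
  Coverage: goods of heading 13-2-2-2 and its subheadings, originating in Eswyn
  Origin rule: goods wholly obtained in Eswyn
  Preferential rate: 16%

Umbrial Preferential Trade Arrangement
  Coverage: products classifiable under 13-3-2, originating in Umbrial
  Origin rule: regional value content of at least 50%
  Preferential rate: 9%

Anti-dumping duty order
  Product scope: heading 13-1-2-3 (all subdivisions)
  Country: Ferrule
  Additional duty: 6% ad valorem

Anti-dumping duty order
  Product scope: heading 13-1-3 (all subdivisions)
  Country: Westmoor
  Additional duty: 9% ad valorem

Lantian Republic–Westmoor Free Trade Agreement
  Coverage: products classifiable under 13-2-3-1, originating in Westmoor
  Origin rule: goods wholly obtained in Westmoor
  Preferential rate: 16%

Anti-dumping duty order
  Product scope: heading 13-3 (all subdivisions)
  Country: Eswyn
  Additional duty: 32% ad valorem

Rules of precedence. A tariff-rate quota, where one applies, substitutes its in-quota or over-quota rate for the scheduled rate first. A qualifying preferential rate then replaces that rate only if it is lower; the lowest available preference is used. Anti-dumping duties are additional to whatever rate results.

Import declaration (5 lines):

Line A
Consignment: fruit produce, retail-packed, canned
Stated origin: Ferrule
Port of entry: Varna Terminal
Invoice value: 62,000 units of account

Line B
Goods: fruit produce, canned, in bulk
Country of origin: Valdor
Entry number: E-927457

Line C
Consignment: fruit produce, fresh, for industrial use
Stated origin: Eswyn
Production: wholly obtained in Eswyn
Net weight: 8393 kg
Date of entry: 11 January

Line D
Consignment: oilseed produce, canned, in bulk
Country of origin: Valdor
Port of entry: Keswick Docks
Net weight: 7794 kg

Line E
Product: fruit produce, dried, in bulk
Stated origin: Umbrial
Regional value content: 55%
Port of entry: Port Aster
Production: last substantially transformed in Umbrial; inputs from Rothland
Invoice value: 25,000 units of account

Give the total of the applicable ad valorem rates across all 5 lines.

Line A: fruit → 13-3; canned → 13-3-4; retail-packed → 13-3-4-2. Scheduled 19%. No special measure applies. → 19%.
Line B: fruit → 13-3; canned → 13-3-4; in bulk → 13-3-4-1. Scheduled 3%. No special measure applies. → 3%.
Line C: fruit → 13-3; fresh → 13-3-3; for industrial use → 13-3-3-3. Scheduled 12%. Eswyn agreement on 13-2-2-2: 13-3-3-3 not covered; anti-dumping (Eswyn, 13-3): +32%; total 12% + 32% = 44%. → 44%.
Line D: oilseed → 13-1; canned → 13-1-1; in bulk → 13-1-1-2. Scheduled 8%. No special measure applies. → 8%.
Line E: fruit → 13-3; dried → 13-3-2; in bulk → 13-3-2-1. Scheduled 5%. Umbrial agreement on 13-4-1-2: 13-3-2-1 not covered; Umbrial agreement on 13-3-2: RVC ≥ 50% → 9% available; preference 9% not lower than 5% → no reduction. → 5%.
Sum: 19% + 3% + 44% + 8% + 5% = 79%.

79%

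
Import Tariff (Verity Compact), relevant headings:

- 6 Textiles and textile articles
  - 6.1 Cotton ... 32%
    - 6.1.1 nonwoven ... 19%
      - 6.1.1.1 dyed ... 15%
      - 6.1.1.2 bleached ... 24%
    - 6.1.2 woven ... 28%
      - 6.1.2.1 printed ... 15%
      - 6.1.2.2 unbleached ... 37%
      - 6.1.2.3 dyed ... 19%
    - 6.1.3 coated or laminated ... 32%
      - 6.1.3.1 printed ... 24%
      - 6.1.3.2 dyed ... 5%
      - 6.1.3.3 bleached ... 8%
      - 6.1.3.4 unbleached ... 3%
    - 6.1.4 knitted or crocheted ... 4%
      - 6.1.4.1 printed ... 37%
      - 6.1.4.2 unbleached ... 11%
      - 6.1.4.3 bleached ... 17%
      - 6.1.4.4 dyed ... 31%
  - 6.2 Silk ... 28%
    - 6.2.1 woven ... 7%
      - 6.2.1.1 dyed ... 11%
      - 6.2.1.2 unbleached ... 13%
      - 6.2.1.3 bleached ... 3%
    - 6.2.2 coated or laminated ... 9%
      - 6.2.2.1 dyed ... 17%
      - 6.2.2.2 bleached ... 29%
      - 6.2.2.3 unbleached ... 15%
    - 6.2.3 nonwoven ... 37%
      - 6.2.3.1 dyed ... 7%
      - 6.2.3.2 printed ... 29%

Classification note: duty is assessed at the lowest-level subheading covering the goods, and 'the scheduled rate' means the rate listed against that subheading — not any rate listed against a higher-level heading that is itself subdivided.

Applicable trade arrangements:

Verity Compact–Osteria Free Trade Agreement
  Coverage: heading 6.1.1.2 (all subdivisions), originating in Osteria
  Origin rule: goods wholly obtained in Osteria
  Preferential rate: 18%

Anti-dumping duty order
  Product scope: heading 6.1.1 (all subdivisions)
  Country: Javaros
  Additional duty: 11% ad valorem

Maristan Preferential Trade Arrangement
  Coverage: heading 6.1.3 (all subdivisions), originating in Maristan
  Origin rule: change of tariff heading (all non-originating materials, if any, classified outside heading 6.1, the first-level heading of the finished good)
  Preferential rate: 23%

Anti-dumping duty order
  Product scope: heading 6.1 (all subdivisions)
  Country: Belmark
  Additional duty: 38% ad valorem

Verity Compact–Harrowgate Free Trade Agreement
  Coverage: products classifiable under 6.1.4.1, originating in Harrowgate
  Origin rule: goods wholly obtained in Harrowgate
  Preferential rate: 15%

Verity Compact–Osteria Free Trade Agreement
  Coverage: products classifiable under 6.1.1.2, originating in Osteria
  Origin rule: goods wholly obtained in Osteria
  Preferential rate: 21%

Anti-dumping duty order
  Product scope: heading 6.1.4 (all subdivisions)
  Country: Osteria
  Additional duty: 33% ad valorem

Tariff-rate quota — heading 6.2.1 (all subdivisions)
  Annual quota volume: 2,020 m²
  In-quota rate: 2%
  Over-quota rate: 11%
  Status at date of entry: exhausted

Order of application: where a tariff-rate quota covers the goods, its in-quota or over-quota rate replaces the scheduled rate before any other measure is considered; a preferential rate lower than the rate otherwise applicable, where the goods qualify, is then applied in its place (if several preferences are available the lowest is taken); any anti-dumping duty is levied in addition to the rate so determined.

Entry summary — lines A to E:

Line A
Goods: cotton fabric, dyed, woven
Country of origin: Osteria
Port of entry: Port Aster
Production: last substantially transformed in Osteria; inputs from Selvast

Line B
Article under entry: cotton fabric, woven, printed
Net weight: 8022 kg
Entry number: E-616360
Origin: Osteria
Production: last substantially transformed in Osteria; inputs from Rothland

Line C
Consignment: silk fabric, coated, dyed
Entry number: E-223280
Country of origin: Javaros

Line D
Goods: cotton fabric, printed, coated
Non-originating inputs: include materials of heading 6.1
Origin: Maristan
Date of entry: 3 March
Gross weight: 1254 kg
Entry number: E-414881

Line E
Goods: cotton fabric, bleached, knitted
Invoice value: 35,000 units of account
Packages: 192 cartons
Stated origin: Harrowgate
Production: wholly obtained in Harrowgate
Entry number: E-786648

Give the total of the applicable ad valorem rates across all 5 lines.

92%

Line A: cotton → 6.1; woven → 6.1.2; dyed → 6.1.2.3. Scheduled 19%. Osteria agreement on 6.1.1.2: 6.1.2.3 not covered; Osteria agreement on 6.1.1.2: 6.1.2.3 not covered. → 19%.
Line B: cotton → 6.1; woven → 6.1.2; printed → 6.1.2.1. Scheduled 15%. Osteria agreement on 6.1.1.2: 6.1.2.1 not covered; Osteria agreement on 6.1.1.2: 6.1.2.1 not covered. → 15%.
Line C: silk → 6.2; coated → 6.2.2; dyed → 6.2.2.1. Scheduled 17%. No special measure applies. → 17%.
Line D: cotton → 6.1; coated → 6.1.3; printed → 6.1.3.1. Scheduled 24%. Maristan agreement on 6.1.3: CTH not met. → 24%.
Line E: cotton → 6.1; knitted → 6.1.4; bleached → 6.1.4.3. Scheduled 17%. Harrowgate agreement on 6.1.4.1: 6.1.4.3 not covered. → 17%.
Sum: 19% + 15% + 17% + 24% + 17% = 92%.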